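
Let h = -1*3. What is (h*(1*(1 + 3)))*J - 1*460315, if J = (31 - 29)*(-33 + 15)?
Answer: -459883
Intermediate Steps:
h = -3
J = -36 (J = 2*(-18) = -36)
(h*(1*(1 + 3)))*J - 1*460315 = -3*(1 + 3)*(-36) - 1*460315 = -3*4*(-36) - 460315 = -12*(-36) - 460315 = 432 - 460315 = -459883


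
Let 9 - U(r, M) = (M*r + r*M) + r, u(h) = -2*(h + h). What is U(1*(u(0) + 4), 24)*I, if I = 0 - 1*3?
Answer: 561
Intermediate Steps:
u(h) = -4*h
I = -3 (I = 0 - 3 = -3)
U(r, M) = 9 - r - 2*M*r (U(r, M) = 9 - ((M*r + r*M) + r) = 9 - ((M*r + M*r) + r) = 9 - (2*M*r + r) = 9 - (r + 2*M*r) = 9 + (-r - 2*M*r) = 9 - r - 2*M*r)
U(1*(u(0) + 4), 24)*I = (9 - (-4*0 + 4) - 2*24*1*(-4*0 + 4))*(-3) = (9 - (0 + 4) - 2*24*1*(0 + 4))*(-3) = (9 - 4 - 2*24*1*4)*(-3) = (9 - 1*4 - 2*24*4)*(-3) = (9 - 4 - 192)*(-3) = -187*(-3) = 561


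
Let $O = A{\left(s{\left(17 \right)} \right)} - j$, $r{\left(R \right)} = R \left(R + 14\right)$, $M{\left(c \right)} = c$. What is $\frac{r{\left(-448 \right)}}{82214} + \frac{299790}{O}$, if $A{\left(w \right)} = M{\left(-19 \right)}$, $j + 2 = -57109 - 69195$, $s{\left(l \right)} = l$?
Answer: $\frac{24600584522}{5191279709} \approx 4.7388$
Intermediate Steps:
$j = -126306$ ($j = -2 - 126304 = -126306$)
$A{\left(w \right)} = -19$
$r{\left(R \right)} = R \left(14 + R\right)$
$O = 126287$ ($O = -19 - -126306 = -19 + 126306 = 126287$)
$\frac{r{\left(-448 \right)}}{82214} + \frac{299790}{O} = \frac{\left(-448\right) \left(14 - 448\right)}{82214} + \frac{299790}{126287} = \left(-448\right) \left(-434\right) \frac{1}{82214} + 299790 \cdot \frac{1}{126287} = 194432 \cdot \frac{1}{82214} + \frac{299790}{126287} = \frac{97216}{41107} + \frac{299790}{126287} = \frac{24600584522}{5191279709}$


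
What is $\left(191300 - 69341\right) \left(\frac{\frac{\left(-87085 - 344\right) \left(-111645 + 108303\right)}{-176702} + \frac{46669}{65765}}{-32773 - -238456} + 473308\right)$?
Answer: $\frac{3285058362871064705820576}{56909582198845} \approx 5.7724 \cdot 10^{10}$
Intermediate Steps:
$\left(191300 - 69341\right) \left(\frac{\frac{\left(-87085 - 344\right) \left(-111645 + 108303\right)}{-176702} + \frac{46669}{65765}}{-32773 - -238456} + 473308\right) = 121959 \left(\frac{\left(-87429\right) \left(-3342\right) \left(- \frac{1}{176702}\right) + 46669 \cdot \frac{1}{65765}}{-32773 + 238456} + 473308\right) = 121959 \left(\frac{292187718 \left(- \frac{1}{176702}\right) + \frac{6667}{9395}}{205683} + 473308\right) = 121959 \left(\left(- \frac{146093859}{88351} + \frac{6667}{9395}\right) \frac{1}{205683} + 473308\right) = 121959 \left(\left(- \frac{1371962769188}{830057645}\right) \frac{1}{205683} + 473308\right) = 121959 \left(- \frac{1371962769188}{170728746596535} + 473308\right) = 121959 \cdot \frac{80807280222150018592}{170728746596535} = \frac{3285058362871064705820576}{56909582198845}$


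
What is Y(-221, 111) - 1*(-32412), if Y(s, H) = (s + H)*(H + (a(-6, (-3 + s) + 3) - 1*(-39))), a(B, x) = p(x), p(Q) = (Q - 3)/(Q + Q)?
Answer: 3504232/221 ≈ 15856.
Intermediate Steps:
p(Q) = (-3 + Q)/(2*Q) (p(Q) = (-3 + Q)/((2*Q)) = (-3 + Q)*(1/(2*Q)) = (-3 + Q)/(2*Q))
a(B, x) = (-3 + x)/(2*x)
Y(s, H) = (H + s)*(39 + H + (-3 + s)/(2*s)) (Y(s, H) = (s + H)*(H + ((-3 + ((-3 + s) + 3))/(2*((-3 + s) + 3)) - 1*(-39))) = (H + s)*(H + ((-3 + s)/(2*s) + 39)) = (H + s)*(H + (39 + (-3 + s)/(2*s))) = (H + s)*(39 + H + (-3 + s)/(2*s)))
Y(-221, 111) - 1*(-32412) = (-3/2 + 111² + (79/2)*111 + (79/2)*(-221) + 111*(-221) - 3/2*111/(-221)) - 1*(-32412) = (-3/2 + 12321 + 8769/2 - 17459/2 - 24531 - 3/2*111*(-1/221)) + 32412 = (-3/2 + 12321 + 8769/2 - 17459/2 - 24531 + 333/442) + 32412 = -3658820/221 + 32412 = 3504232/221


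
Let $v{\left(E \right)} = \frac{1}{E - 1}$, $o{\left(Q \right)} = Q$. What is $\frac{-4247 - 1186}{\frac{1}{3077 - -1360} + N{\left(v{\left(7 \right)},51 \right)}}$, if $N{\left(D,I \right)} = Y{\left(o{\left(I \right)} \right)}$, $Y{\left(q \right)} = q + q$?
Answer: $- \frac{24106221}{452575} \approx -53.265$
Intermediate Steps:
$Y{\left(q \right)} = 2 q$
$v{\left(E \right)} = \frac{1}{-1 + E}$
$N{\left(D,I \right)} = 2 I$
$\frac{-4247 - 1186}{\frac{1}{3077 - -1360} + N{\left(v{\left(7 \right)},51 \right)}} = \frac{-4247 - 1186}{\frac{1}{3077 - -1360} + 2 \cdot 51} = - \frac{5433}{\frac{1}{3077 + 1360} + 102} = - \frac{5433}{\frac{1}{4437} + 102} = - \frac{5433}{\frac{452575}{4437}} = \left(-5433\right) \frac{4437}{452575} = - \frac{24106221}{452575}$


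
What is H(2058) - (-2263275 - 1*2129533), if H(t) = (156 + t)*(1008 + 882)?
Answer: 8577268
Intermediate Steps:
H(t) = 294840 + 1890*t (H(t) = (156 + t)*1890 = 294840 + 1890*t)
H(2058) - (-2263275 - 1*2129533) = (294840 + 1890*2058) - (-2263275 - 1*2129533) = (294840 + 3889620) - (-2263275 - 2129533) = 4184460 - 1*(-4392808) = 4184460 + 4392808 = 8577268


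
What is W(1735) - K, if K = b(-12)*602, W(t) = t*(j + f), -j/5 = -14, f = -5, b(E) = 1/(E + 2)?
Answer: 564176/5 ≈ 1.1284e+5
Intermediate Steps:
b(E) = 1/(2 + E)
j = 70 (j = -5*(-14) = 70)
W(t) = 65*t (W(t) = t*(70 - 5) = t*65 = 65*t)
K = -301/5 (K = 602/(2 - 12) = 602/(-10) = -⅒*602 = -301/5 ≈ -60.200)
W(1735) - K = 65*1735 - 1*(-301/5) = 112775 + 301/5 = 564176/5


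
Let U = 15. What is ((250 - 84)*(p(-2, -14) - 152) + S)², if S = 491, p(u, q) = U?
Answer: 495107001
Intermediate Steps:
p(u, q) = 15
((250 - 84)*(p(-2, -14) - 152) + S)² = ((250 - 84)*(15 - 152) + 491)² = (166*(-137) + 491)² = (-22742 + 491)² = (-22251)² = 495107001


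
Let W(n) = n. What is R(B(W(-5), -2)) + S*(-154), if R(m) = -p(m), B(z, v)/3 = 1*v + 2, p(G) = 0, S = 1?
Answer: -154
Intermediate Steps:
B(z, v) = 6 + 3*v (B(z, v) = 3*(1*v + 2) = 3*(v + 2) = 3*(2 + v) = 6 + 3*v)
R(m) = 0 (R(m) = -1*0 = 0)
R(B(W(-5), -2)) + S*(-154) = 0 + 1*(-154) = 0 - 154 = -154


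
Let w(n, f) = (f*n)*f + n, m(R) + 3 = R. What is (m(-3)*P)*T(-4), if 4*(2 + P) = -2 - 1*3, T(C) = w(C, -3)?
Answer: -780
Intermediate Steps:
m(R) = -3 + R
w(n, f) = n + n*f² (w(n, f) = n*f² + n = n + n*f²)
T(C) = 10*C (T(C) = C*(1 + (-3)²) = C*(1 + 9) = C*10 = 10*C)
P = -13/4 (P = -2 + (-2 - 1*3)/4 = -2 + (-2 - 3)/4 = -2 + (¼)*(-5) = -2 - 5/4 = -13/4 ≈ -3.2500)
(m(-3)*P)*T(-4) = ((-3 - 3)*(-13/4))*(10*(-4)) = -6*(-13/4)*(-40) = (39/2)*(-40) = -780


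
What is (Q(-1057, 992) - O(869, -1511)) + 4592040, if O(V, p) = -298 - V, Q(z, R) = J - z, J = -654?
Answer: 4593610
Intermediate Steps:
Q(z, R) = -654 - z
(Q(-1057, 992) - O(869, -1511)) + 4592040 = ((-654 - 1*(-1057)) - (-298 - 1*869)) + 4592040 = ((-654 + 1057) - (-298 - 869)) + 4592040 = (403 - 1*(-1167)) + 4592040 = (403 + 1167) + 4592040 = 1570 + 4592040 = 4593610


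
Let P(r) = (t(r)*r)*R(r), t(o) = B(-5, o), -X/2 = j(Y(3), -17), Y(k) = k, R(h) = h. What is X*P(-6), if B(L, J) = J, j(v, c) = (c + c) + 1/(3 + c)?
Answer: -103032/7 ≈ -14719.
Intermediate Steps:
j(v, c) = 1/(3 + c) + 2*c (j(v, c) = 2*c + 1/(3 + c) = 1/(3 + c) + 2*c)
X = 477/7 (X = -2*(1 + 2*(-17)**2 + 6*(-17))/(3 - 17) = -2*(1 + 2*289 - 102)/(-14) = -(-1)*(1 + 578 - 102)/7 = -(-1)*477/7 = -2*(-477/14) = 477/7 ≈ 68.143)
t(o) = o
P(r) = r**3 (P(r) = (r*r)*r = r**2*r = r**3)
X*P(-6) = (477/7)*(-6)**3 = (477/7)*(-216) = -103032/7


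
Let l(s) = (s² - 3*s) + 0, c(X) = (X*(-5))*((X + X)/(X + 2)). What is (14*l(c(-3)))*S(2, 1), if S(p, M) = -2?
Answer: -219240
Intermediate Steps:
c(X) = -10*X²/(2 + X) (c(X) = (-5*X)*((2*X)/(2 + X)) = (-5*X)*(2*X/(2 + X)) = -10*X²/(2 + X))
l(s) = s² - 3*s
(14*l(c(-3)))*S(2, 1) = (14*((-10*(-3)²/(2 - 3))*(-3 - 10*(-3)²/(2 - 3))))*(-2) = (14*((-10*9/(-1))*(-3 - 10*9/(-1))))*(-2) = (14*((-10*9*(-1))*(-3 - 10*9*(-1))))*(-2) = (14*(90*(-3 + 90)))*(-2) = (14*(90*87))*(-2) = (14*7830)*(-2) = 109620*(-2) = -219240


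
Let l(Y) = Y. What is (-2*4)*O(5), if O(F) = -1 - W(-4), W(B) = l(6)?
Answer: 56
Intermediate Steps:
W(B) = 6
O(F) = -7 (O(F) = -1 - 1*6 = -1 - 6 = -7)
(-2*4)*O(5) = -2*4*(-7) = -8*(-7) = 56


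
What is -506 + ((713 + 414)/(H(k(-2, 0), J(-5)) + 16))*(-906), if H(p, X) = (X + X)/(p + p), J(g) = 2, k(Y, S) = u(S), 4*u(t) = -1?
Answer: -512555/4 ≈ -1.2814e+5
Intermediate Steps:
u(t) = -¼ (u(t) = (¼)*(-1) = -¼)
k(Y, S) = -¼
H(p, X) = X/p (H(p, X) = (2*X)/((2*p)) = (2*X)*(1/(2*p)) = X/p)
-506 + ((713 + 414)/(H(k(-2, 0), J(-5)) + 16))*(-906) = -506 + ((713 + 414)/(2/(-¼) + 16))*(-906) = -506 + (1127/(2*(-4) + 16))*(-906) = -506 + (1127/(-8 + 16))*(-906) = -506 + (1127/8)*(-906) = -506 - 510531/4 = -512555/4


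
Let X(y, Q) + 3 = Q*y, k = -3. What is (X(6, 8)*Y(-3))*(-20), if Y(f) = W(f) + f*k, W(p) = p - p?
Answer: -8100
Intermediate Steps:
W(p) = 0
X(y, Q) = -3 + Q*y
Y(f) = -3*f (Y(f) = 0 + f*(-3) = 0 - 3*f = -3*f)
(X(6, 8)*Y(-3))*(-20) = ((-3 + 8*6)*(-3*(-3)))*(-20) = ((-3 + 48)*9)*(-20) = (45*9)*(-20) = 405*(-20) = -8100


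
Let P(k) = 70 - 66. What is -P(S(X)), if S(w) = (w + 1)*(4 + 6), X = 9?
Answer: -4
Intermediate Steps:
S(w) = 10 + 10*w (S(w) = (1 + w)*10 = 10 + 10*w)
P(k) = 4
-P(S(X)) = -1*4 = -4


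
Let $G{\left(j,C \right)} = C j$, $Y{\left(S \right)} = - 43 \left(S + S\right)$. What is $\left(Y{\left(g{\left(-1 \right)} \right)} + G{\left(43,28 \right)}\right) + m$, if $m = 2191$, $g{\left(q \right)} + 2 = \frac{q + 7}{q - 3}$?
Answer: $3696$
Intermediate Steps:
$g{\left(q \right)} = -2 + \frac{7 + q}{-3 + q}$ ($g{\left(q \right)} = -2 + \frac{q + 7}{q - 3} = -2 + \frac{7 + q}{-3 + q}$)
$Y{\left(S \right)} = - 86 S$ ($Y{\left(S \right)} = - 43 \cdot 2 S = - 86 S$)
$\left(Y{\left(g{\left(-1 \right)} \right)} + G{\left(43,28 \right)}\right) + m = \left(- 86 \frac{13 - -1}{-3 - 1} + 28 \cdot 43\right) + 2191 = \left(- 86 \frac{13 + 1}{-4} + 1204\right) + 2191 = \left(- 86 \left(\left(- \frac{1}{4}\right) 14\right) + 1204\right) + 2191 = \left(\left(-86\right) \left(- \frac{7}{2}\right) + 1204\right) + 2191 = \left(301 + 1204\right) + 2191 = 1505 + 2191 = 3696$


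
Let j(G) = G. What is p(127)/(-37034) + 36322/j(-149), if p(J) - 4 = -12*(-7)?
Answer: -672581030/2759033 ≈ -243.77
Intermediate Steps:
p(J) = 88 (p(J) = 4 - 12*(-7) = 4 + 84 = 88)
p(127)/(-37034) + 36322/j(-149) = 88/(-37034) + 36322/(-149) = 88*(-1/37034) + 36322*(-1/149) = -44/18517 - 36322/149 = -672581030/2759033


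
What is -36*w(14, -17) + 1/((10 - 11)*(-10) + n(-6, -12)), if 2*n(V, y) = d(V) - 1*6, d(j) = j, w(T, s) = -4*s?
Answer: -9791/4 ≈ -2447.8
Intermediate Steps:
n(V, y) = -3 + V/2 (n(V, y) = (V - 1*6)/2 = (V - 6)/2 = (-6 + V)/2 = -3 + V/2)
-36*w(14, -17) + 1/((10 - 11)*(-10) + n(-6, -12)) = -(-144)*(-17) + 1/((10 - 11)*(-10) + (-3 + (½)*(-6))) = -36*68 + 1/(-1*(-10) + (-3 - 3)) = -2448 + 1/(10 - 6) = -2448 + 1/4 = -2448 + ¼ = -9791/4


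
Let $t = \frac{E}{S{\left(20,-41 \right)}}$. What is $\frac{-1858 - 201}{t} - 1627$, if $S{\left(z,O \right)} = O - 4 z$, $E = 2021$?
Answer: $- \frac{3039028}{2021} \approx -1503.7$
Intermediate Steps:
$t = - \frac{2021}{121}$ ($t = \frac{2021}{-41 - 80} = \frac{2021}{-121} = 2021 \left(- \frac{1}{121}\right) = - \frac{2021}{121} \approx -16.702$)
$\frac{-1858 - 201}{t} - 1627 = \frac{-1858 - 201}{- \frac{2021}{121}} - 1627 = \left(-2059\right) \left(- \frac{121}{2021}\right) - 1627 = \frac{249139}{2021} - 1627 = - \frac{3039028}{2021}$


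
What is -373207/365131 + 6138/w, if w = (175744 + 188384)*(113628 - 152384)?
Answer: -877792242267509/858796921880768 ≈ -1.0221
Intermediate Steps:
w = -14112144768 (w = 364128*(-38756) = -14112144768)
-373207/365131 + 6138/w = -373207/365131 + 6138/(-14112144768) = -373207*1/365131 + 6138*(-1/14112144768) = -373207/365131 - 1023/2352024128 = -877792242267509/858796921880768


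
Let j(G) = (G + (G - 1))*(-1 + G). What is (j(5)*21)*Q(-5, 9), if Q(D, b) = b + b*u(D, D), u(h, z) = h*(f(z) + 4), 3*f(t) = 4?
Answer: -174636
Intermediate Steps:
f(t) = 4/3 (f(t) = (⅓)*4 = 4/3)
u(h, z) = 16*h/3 (u(h, z) = h*(4/3 + 4) = h*(16/3) = 16*h/3)
j(G) = (-1 + G)*(-1 + 2*G) (j(G) = (G + (-1 + G))*(-1 + G) = (-1 + 2*G)*(-1 + G) = (-1 + G)*(-1 + 2*G))
Q(D, b) = b + 16*D*b/3 (Q(D, b) = b + b*(16*D/3) = b + 16*D*b/3)
(j(5)*21)*Q(-5, 9) = ((1 - 3*5 + 2*5²)*21)*((⅓)*9*(3 + 16*(-5))) = ((1 - 15 + 2*25)*21)*((⅓)*9*(3 - 80)) = ((1 - 15 + 50)*21)*((⅓)*9*(-77)) = (36*21)*(-231) = 756*(-231) = -174636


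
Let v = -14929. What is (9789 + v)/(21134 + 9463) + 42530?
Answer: 1301285270/30597 ≈ 42530.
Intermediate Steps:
(9789 + v)/(21134 + 9463) + 42530 = (9789 - 14929)/(21134 + 9463) + 42530 = -5140/30597 + 42530 = 1301285270/30597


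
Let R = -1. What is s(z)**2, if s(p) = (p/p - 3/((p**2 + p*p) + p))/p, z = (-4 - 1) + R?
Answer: 49/1936 ≈ 0.025310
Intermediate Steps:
z = -6 (z = (-4 - 1) - 1 = -5 - 1 = -6)
s(p) = (1 - 3/(p + 2*p**2))/p (s(p) = (1 - 3/((p**2 + p**2) + p))/p = (1 - 3/(2*p**2 + p))/p = (1 - 3/(p + 2*p**2))/p)
s(z)**2 = ((-3 - 6 + 2*(-6)**2)/((-6)**2*(1 + 2*(-6))))**2 = ((-3 - 6 + 2*36)/(36*(1 - 12)))**2 = ((1/36)*(-3 - 6 + 72)/(-11))**2 = ((1/36)*(-1/11)*63)**2 = (-7/44)**2 = 49/1936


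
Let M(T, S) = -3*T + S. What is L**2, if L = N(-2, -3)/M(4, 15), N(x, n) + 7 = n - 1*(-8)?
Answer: 4/9 ≈ 0.44444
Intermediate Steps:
N(x, n) = 1 + n (N(x, n) = -7 + (n - 1*(-8)) = -7 + (n + 8) = -7 + (8 + n) = 1 + n)
M(T, S) = S - 3*T
L = -2/3 (L = (1 - 3)/(15 - 3*4) = -2/(15 - 12) = -2/3 ≈ -0.66667)
L**2 = (-2/3)**2 = 4/9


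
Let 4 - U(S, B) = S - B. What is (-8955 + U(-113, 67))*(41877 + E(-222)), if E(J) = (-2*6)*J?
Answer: -390669111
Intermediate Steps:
U(S, B) = 4 + B - S (U(S, B) = 4 - (S - B) = 4 + (B - S) = 4 + B - S)
E(J) = -12*J
(-8955 + U(-113, 67))*(41877 + E(-222)) = (-8955 + (4 + 67 - 1*(-113)))*(41877 - 12*(-222)) = (-8955 + (4 + 67 + 113))*(41877 + 2664) = (-8955 + 184)*44541 = -8771*44541 = -390669111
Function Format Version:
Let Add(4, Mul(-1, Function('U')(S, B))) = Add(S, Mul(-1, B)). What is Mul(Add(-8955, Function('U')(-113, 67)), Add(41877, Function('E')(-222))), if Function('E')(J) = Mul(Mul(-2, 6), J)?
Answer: -390669111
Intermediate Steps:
Function('U')(S, B) = Add(4, B, Mul(-1, S)) (Function('U')(S, B) = Add(4, Mul(-1, Add(S, Mul(-1, B)))) = Add(4, Add(B, Mul(-1, S))) = Add(4, B, Mul(-1, S)))
Function('E')(J) = Mul(-12, J)
Mul(Add(-8955, Function('U')(-113, 67)), Add(41877, Function('E')(-222))) = Mul(Add(-8955, Add(4, 67, Mul(-1, -113))), Add(41877, Mul(-12, -222))) = Mul(Add(-8955, Add(4, 67, 113)), Add(41877, 2664)) = Mul(Add(-8955, 184), 44541) = Mul(-8771, 44541) = -390669111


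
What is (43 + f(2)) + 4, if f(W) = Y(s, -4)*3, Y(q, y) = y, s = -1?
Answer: 35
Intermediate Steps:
f(W) = -12 (f(W) = -4*3 = -12)
(43 + f(2)) + 4 = (43 - 12) + 4 = 31 + 4 = 35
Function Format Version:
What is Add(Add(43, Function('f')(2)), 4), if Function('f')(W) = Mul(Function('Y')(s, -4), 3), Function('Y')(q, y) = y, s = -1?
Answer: 35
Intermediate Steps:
Function('f')(W) = -12 (Function('f')(W) = Mul(-4, 3) = -12)
Add(Add(43, Function('f')(2)), 4) = Add(Add(43, -12), 4) = Add(31, 4) = 35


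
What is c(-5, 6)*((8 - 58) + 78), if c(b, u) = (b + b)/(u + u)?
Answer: -70/3 ≈ -23.333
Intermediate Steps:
c(b, u) = b/u (c(b, u) = (2*b)/((2*u)) = (2*b)*(1/(2*u)) = b/u)
c(-5, 6)*((8 - 58) + 78) = (-5/6)*((8 - 58) + 78) = (-5*⅙)*(-50 + 78) = -⅚*28 = -70/3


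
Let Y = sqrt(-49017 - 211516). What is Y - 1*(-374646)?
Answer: 374646 + 7*I*sqrt(5317) ≈ 3.7465e+5 + 510.42*I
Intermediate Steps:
Y = 7*I*sqrt(5317) (Y = sqrt(-260533) = 7*I*sqrt(5317) ≈ 510.42*I)
Y - 1*(-374646) = 7*I*sqrt(5317) - 1*(-374646) = 7*I*sqrt(5317) + 374646 = 374646 + 7*I*sqrt(5317)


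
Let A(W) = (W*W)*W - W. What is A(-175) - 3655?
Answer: -5362855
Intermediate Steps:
A(W) = W**3 - W (A(W) = W**2*W - W = W**3 - W)
A(-175) - 3655 = ((-175)**3 - 1*(-175)) - 3655 = (-5359375 + 175) - 3655 = -5359200 - 3655 = -5362855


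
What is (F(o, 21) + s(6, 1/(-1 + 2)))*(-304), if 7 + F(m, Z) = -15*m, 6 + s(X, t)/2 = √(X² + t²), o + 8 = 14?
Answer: 33136 - 608*√37 ≈ 29438.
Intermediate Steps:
o = 6 (o = -8 + 14 = 6)
s(X, t) = -12 + 2*√(X² + t²)
F(m, Z) = -7 - 15*m
(F(o, 21) + s(6, 1/(-1 + 2)))*(-304) = ((-7 - 15*6) + (-12 + 2*√(6² + (1/(-1 + 2))²)))*(-304) = ((-7 - 90) + (-12 + 2*√(36 + (1/1)²)))*(-304) = (-97 + (-12 + 2*√(36 + 1²)))*(-304) = (-97 + (-12 + 2*√(36 + 1)))*(-304) = (-97 + (-12 + 2*√37))*(-304) = (-109 + 2*√37)*(-304) = 33136 - 608*√37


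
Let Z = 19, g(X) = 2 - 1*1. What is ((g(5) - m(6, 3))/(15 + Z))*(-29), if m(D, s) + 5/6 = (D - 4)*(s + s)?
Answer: 1769/204 ≈ 8.6716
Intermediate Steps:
g(X) = 1 (g(X) = 2 - 1 = 1)
m(D, s) = -⅚ + 2*s*(-4 + D) (m(D, s) = -⅚ + (D - 4)*(s + s) = -⅚ + (-4 + D)*(2*s) = -⅚ + 2*s*(-4 + D))
((g(5) - m(6, 3))/(15 + Z))*(-29) = ((1 - (-⅚ - 8*3 + 2*6*3))/(15 + 19))*(-29) = ((1 - (-⅚ - 24 + 36))/34)*(-29) = ((1 - 1*67/6)/34)*(-29) = ((1 - 67/6)/34)*(-29) = ((1/34)*(-61/6))*(-29) = -61/204*(-29) = 1769/204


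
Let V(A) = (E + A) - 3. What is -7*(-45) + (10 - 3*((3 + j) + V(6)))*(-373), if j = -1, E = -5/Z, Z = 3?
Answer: 315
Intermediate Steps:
E = -5/3 ≈ -1.6667
V(A) = -14/3 + A (V(A) = (-5/3 + A) - 3 = -14/3 + A)
-7*(-45) + (10 - 3*((3 + j) + V(6)))*(-373) = -7*(-45) + (10 - 3*((3 - 1) + (-14/3 + 6)))*(-373) = 315 + (10 - 3*(2 + 4/3))*(-373) = 315 + (10 - 3*10/3)*(-373) = 315 + (10 - 10)*(-373) = 315 + 0*(-373) = 315 + 0 = 315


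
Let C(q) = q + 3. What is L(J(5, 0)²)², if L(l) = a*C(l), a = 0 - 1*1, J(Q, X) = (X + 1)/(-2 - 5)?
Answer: 21904/2401 ≈ 9.1229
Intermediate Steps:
J(Q, X) = -⅐ - X/7 (J(Q, X) = (1 + X)/(-7) = (1 + X)*(-⅐) = -⅐ - X/7)
C(q) = 3 + q
a = -1 (a = 0 - 1 = -1)
L(l) = -3 - l (L(l) = -(3 + l) = -3 - l)
L(J(5, 0)²)² = (-3 - (-⅐ - ⅐*0)²)² = (-3 - (-⅐ + 0)²)² = (-3 - (-⅐)²)² = (-3 - 1*1/49)² = (-3 - 1/49)² = (-148/49)² = 21904/2401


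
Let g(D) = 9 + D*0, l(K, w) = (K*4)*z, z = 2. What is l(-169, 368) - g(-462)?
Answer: -1361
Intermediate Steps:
l(K, w) = 8*K (l(K, w) = (K*4)*2 = (4*K)*2 = 8*K)
g(D) = 9 (g(D) = 9 + 0 = 9)
l(-169, 368) - g(-462) = 8*(-169) - 1*9 = -1352 - 9 = -1361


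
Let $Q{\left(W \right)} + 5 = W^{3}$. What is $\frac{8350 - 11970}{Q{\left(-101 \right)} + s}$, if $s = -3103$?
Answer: $\frac{3620}{1033409} \approx 0.003503$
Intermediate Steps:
$Q{\left(W \right)} = -5 + W^{3}$
$\frac{8350 - 11970}{Q{\left(-101 \right)} + s} = \frac{8350 - 11970}{\left(-5 + \left(-101\right)^{3}\right) - 3103} = - \frac{3620}{\left(-5 - 1030301\right) - 3103} = - \frac{3620}{-1030306 - 3103} = - \frac{3620}{-1033409} = \left(-3620\right) \left(- \frac{1}{1033409}\right) = \frac{3620}{1033409}$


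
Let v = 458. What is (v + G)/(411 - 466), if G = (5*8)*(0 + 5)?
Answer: -658/55 ≈ -11.964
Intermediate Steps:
G = 200 (G = 40*5 = 200)
(v + G)/(411 - 466) = (458 + 200)/(411 - 466) = 658/(-55) = 658*(-1/55) = -658/55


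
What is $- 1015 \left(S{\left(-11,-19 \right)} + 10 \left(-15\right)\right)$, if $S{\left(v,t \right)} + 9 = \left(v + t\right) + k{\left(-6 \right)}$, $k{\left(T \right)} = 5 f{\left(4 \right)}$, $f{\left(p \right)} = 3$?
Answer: $176610$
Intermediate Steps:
$k{\left(T \right)} = 15$ ($k{\left(T \right)} = 5 \cdot 3 = 15$)
$S{\left(v,t \right)} = 6 + t + v$ ($S{\left(v,t \right)} = -9 + \left(\left(v + t\right) + 15\right) = -9 + \left(\left(t + v\right) + 15\right) = -9 + \left(15 + t + v\right) = 6 + t + v$)
$- 1015 \left(S{\left(-11,-19 \right)} + 10 \left(-15\right)\right) = - 1015 \left(\left(6 - 19 - 11\right) + 10 \left(-15\right)\right) = - 1015 \left(-24 - 150\right) = \left(-1015\right) \left(-174\right) = 176610$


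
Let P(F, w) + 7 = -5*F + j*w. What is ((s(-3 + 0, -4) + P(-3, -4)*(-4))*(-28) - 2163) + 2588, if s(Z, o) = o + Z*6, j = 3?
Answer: 593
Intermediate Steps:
P(F, w) = -7 - 5*F + 3*w (P(F, w) = -7 + (-5*F + 3*w) = -7 - 5*F + 3*w)
s(Z, o) = o + 6*Z
((s(-3 + 0, -4) + P(-3, -4)*(-4))*(-28) - 2163) + 2588 = (((-4 + 6*(-3 + 0)) + (-7 - 5*(-3) + 3*(-4))*(-4))*(-28) - 2163) + 2588 = (((-4 + 6*(-3)) + (-7 + 15 - 12)*(-4))*(-28) - 2163) + 2588 = (((-4 - 18) - 4*(-4))*(-28) - 2163) + 2588 = ((-22 + 16)*(-28) - 2163) + 2588 = (-6*(-28) - 2163) + 2588 = (168 - 2163) + 2588 = -1995 + 2588 = 593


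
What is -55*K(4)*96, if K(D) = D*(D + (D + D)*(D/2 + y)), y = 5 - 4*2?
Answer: 84480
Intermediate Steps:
y = -3 (y = 5 - 8 = -3)
K(D) = D*(D + 2*D*(-3 + D/2)) (K(D) = D*(D + (D + D)*(D/2 - 3)) = D*(D + (2*D)*(D*(½) - 3)) = D*(D + (2*D)*(D/2 - 3)) = D*(D + (2*D)*(-3 + D/2)) = D*(D + 2*D*(-3 + D/2)))
-55*K(4)*96 = -55*4²*(-5 + 4)*96 = -880*(-1)*96 = -55*(-16)*96 = 880*96 = 84480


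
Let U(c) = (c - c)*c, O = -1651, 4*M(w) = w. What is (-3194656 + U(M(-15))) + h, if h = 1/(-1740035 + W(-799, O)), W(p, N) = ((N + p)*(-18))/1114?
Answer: -3096188539734477/969177445 ≈ -3.1947e+6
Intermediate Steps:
M(w) = w/4
W(p, N) = -9*N/557 - 9*p/557 (W(p, N) = (-18*N - 18*p)*(1/1114) = -9*N/557 - 9*p/557)
U(c) = 0 (U(c) = 0*c = 0)
h = -557/969177445 (h = 1/(-1740035 + (-9/557*(-1651) - 9/557*(-799))) = 1/(-1740035 + (14859/557 + 7191/557)) = 1/(-1740035 + 22050/557) = 1/(-969177445/557) = -557/969177445 ≈ -5.7471e-7)
(-3194656 + U(M(-15))) + h = (-3194656 + 0) - 557/969177445 = -3194656 - 557/969177445 = -3096188539734477/969177445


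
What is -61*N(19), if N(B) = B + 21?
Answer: -2440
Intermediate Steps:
N(B) = 21 + B
-61*N(19) = -61*(21 + 19) = -61*40 = -2440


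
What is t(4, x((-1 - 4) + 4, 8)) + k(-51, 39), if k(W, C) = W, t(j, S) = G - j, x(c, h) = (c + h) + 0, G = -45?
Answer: -100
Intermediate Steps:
x(c, h) = c + h
t(j, S) = -45 - j
t(4, x((-1 - 4) + 4, 8)) + k(-51, 39) = (-45 - 1*4) - 51 = (-45 - 4) - 51 = -49 - 51 = -100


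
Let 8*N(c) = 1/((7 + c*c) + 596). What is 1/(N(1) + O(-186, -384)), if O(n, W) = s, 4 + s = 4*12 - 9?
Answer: 4832/169121 ≈ 0.028571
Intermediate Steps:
N(c) = 1/(8*(603 + c²)) (N(c) = 1/(8*((7 + c*c) + 596)) = 1/(8*((7 + c²) + 596)) = 1/(8*(603 + c²)))
s = 35 (s = -4 + (4*12 - 9) = -4 + (48 - 9) = -4 + 39 = 35)
O(n, W) = 35
1/(N(1) + O(-186, -384)) = 1/(1/(8*(603 + 1²)) + 35) = 1/(1/(8*(603 + 1)) + 35) = 1/((⅛)/604 + 35) = 1/((⅛)*(1/604) + 35) = 1/(1/4832 + 35) = 1/(169121/4832) = 4832/169121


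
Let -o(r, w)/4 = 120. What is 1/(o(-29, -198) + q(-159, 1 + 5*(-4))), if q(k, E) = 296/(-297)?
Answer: -297/142856 ≈ -0.0020790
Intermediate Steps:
q(k, E) = -296/297 (q(k, E) = 296*(-1/297) = -296/297)
o(r, w) = -480 (o(r, w) = -4*120 = -480)
1/(o(-29, -198) + q(-159, 1 + 5*(-4))) = 1/(-480 - 296/297) = 1/(-142856/297) = -297/142856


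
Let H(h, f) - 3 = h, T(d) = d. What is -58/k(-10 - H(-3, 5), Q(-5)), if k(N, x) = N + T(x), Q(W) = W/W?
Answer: 58/9 ≈ 6.4444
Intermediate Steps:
H(h, f) = 3 + h
Q(W) = 1
k(N, x) = N + x
-58/k(-10 - H(-3, 5), Q(-5)) = -58/((-10 - (3 - 3)) + 1) = -58/((-10 - 1*0) + 1) = -58/((-10 + 0) + 1) = -58/(-10 + 1) = -58/(-9) = -58*(-⅑) = 58/9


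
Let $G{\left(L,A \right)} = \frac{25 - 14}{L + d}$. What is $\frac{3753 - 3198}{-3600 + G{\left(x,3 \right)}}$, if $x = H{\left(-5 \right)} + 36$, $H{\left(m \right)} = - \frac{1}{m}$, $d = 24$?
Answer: $- \frac{903}{5857} \approx -0.15417$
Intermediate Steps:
$x = \frac{181}{5}$ ($x = - \frac{1}{-5} + 36 = \left(-1\right) \left(- \frac{1}{5}\right) + 36 = \frac{1}{5} + 36 = \frac{181}{5} \approx 36.2$)
$G{\left(L,A \right)} = \frac{11}{24 + L}$ ($G{\left(L,A \right)} = \frac{25 - 14}{L + 24} = \frac{11}{24 + L}$)
$\frac{3753 - 3198}{-3600 + G{\left(x,3 \right)}} = \frac{3753 - 3198}{-3600 + \frac{11}{24 + \frac{181}{5}}} = \frac{555}{-3600 + \frac{11}{\frac{301}{5}}} = \frac{555}{-3600 + 11 \cdot \frac{5}{301}} = \frac{555}{-3600 + \frac{55}{301}} = \frac{555}{- \frac{1083545}{301}} = 555 \left(- \frac{301}{1083545}\right) = - \frac{903}{5857}$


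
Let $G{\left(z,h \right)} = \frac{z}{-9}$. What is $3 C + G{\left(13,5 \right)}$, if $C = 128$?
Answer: $\frac{3443}{9} \approx 382.56$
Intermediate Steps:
$G{\left(z,h \right)} = - \frac{z}{9}$ ($G{\left(z,h \right)} = z \left(- \frac{1}{9}\right) = - \frac{z}{9}$)
$3 C + G{\left(13,5 \right)} = 3 \cdot 128 - \frac{13}{9} = 384 - \frac{13}{9} = \frac{3443}{9}$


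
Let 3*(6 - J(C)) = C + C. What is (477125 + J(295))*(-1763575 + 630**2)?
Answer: -1955442690025/3 ≈ -6.5181e+11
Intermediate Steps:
J(C) = 6 - 2*C/3 (J(C) = 6 - (C + C)/3 = 6 - 2*C/3)
(477125 + J(295))*(-1763575 + 630**2) = (477125 + (6 - 2/3*295))*(-1763575 + 630**2) = (477125 + (6 - 590/3))*(-1763575 + 396900) = (477125 - 572/3)*(-1366675) = (1430803/3)*(-1366675) = -1955442690025/3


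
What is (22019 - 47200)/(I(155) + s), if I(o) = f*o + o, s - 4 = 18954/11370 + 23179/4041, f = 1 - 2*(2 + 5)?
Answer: 192828417795/14155992196 ≈ 13.622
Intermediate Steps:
f = -13 (f = 1 - 2*7 = 1 - 14 = -13)
s = 87320504/7657695 (s = 4 + (18954/11370 + 23179/4041) = 4 + (18954*(1/11370) + 23179*(1/4041)) = 4 + (3159/1895 + 23179/4041) = 4 + 56689724/7657695 = 87320504/7657695 ≈ 11.403)
I(o) = -12*o (I(o) = -13*o + o = -12*o)
(22019 - 47200)/(I(155) + s) = (22019 - 47200)/(-12*155 + 87320504/7657695) = -25181/(-1860 + 87320504/7657695) = -25181/(-14155992196/7657695) = -25181*(-7657695/14155992196) = 192828417795/14155992196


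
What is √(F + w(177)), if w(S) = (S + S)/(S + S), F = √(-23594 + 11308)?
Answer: √(1 + I*√12286) ≈ 7.4782 + 7.411*I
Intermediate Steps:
F = I*√12286 (F = √(-12286) = I*√12286 ≈ 110.84*I)
w(S) = 1 (w(S) = (2*S)/((2*S)) = (2*S)*(1/(2*S)) = 1)
√(F + w(177)) = √(I*√12286 + 1) = √(1 + I*√12286)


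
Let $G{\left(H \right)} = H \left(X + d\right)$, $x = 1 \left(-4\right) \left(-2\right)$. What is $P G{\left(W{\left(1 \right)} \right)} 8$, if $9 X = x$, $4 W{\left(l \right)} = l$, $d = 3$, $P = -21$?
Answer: $- \frac{490}{3} \approx -163.33$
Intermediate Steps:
$W{\left(l \right)} = \frac{l}{4}$
$x = 8$ ($x = \left(-4\right) \left(-2\right) = 8$)
$X = \frac{8}{9}$ ($X = \frac{1}{9} \cdot 8 = \frac{8}{9} \approx 0.88889$)
$G{\left(H \right)} = \frac{35 H}{9}$ ($G{\left(H \right)} = H \left(\frac{8}{9} + 3\right) = H \frac{35}{9} = \frac{35 H}{9}$)
$P G{\left(W{\left(1 \right)} \right)} 8 = - 21 \frac{35 \cdot \frac{1}{4} \cdot 1}{9} \cdot 8 = - 21 \cdot \frac{35}{9} \cdot \frac{1}{4} \cdot 8 = \left(-21\right) \frac{35}{36} \cdot 8 = \left(- \frac{245}{12}\right) 8 = - \frac{490}{3}$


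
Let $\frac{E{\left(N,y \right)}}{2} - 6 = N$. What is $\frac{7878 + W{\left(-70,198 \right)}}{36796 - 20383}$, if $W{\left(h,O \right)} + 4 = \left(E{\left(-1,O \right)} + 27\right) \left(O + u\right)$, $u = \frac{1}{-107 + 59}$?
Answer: $\frac{729563}{787824} \approx 0.92605$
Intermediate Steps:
$E{\left(N,y \right)} = 12 + 2 N$
$u = - \frac{1}{48}$ ($u = \frac{1}{-48} = - \frac{1}{48} \approx -0.020833$)
$W{\left(h,O \right)} = - \frac{229}{48} + 37 O$ ($W{\left(h,O \right)} = -4 + \left(\left(12 + 2 \left(-1\right)\right) + 27\right) \left(O - \frac{1}{48}\right) = -4 + \left(\left(12 - 2\right) + 27\right) \left(- \frac{1}{48} + O\right) = -4 + \left(10 + 27\right) \left(- \frac{1}{48} + O\right) = -4 + 37 \left(- \frac{1}{48} + O\right) = -4 + \left(- \frac{37}{48} + 37 O\right) = - \frac{229}{48} + 37 O$)
$\frac{7878 + W{\left(-70,198 \right)}}{36796 - 20383} = \frac{7878 + \left(- \frac{229}{48} + 37 \cdot 198\right)}{36796 - 20383} = \frac{7878 + \left(- \frac{229}{48} + 7326\right)}{16413} = \left(7878 + \frac{351419}{48}\right) \frac{1}{16413} = \frac{729563}{48} \cdot \frac{1}{16413} = \frac{729563}{787824}$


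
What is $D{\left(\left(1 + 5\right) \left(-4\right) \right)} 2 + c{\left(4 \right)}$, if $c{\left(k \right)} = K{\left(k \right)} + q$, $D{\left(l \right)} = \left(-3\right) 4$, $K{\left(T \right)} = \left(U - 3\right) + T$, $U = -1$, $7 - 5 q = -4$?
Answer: $- \frac{109}{5} \approx -21.8$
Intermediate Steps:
$q = \frac{11}{5}$ ($q = \frac{7}{5} - - \frac{4}{5} = \frac{7}{5} + \frac{4}{5} = \frac{11}{5} \approx 2.2$)
$K{\left(T \right)} = -4 + T$ ($K{\left(T \right)} = \left(-1 - 3\right) + T = -4 + T$)
$D{\left(l \right)} = -12$
$c{\left(k \right)} = - \frac{9}{5} + k$ ($c{\left(k \right)} = \left(-4 + k\right) + \frac{11}{5} = - \frac{9}{5} + k$)
$D{\left(\left(1 + 5\right) \left(-4\right) \right)} 2 + c{\left(4 \right)} = \left(-12\right) 2 + \left(- \frac{9}{5} + 4\right) = -24 + \frac{11}{5} = - \frac{109}{5}$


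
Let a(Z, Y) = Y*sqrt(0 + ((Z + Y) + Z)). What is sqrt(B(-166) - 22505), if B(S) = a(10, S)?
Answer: sqrt(-22505 - 166*I*sqrt(146)) ≈ 6.6786 - 150.17*I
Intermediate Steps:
a(Z, Y) = Y*sqrt(Y + 2*Z) (a(Z, Y) = Y*sqrt(0 + ((Y + Z) + Z)) = Y*sqrt(0 + (Y + 2*Z)) = Y*sqrt(Y + 2*Z))
B(S) = S*sqrt(20 + S) (B(S) = S*sqrt(S + 2*10) = S*sqrt(S + 20) = S*sqrt(20 + S))
sqrt(B(-166) - 22505) = sqrt(-166*sqrt(20 - 166) - 22505) = sqrt(-166*I*sqrt(146) - 22505) = sqrt(-22505 - 166*I*sqrt(146))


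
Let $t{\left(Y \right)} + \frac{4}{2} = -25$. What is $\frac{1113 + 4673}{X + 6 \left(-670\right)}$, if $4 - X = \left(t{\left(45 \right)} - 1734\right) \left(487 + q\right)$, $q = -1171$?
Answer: $- \frac{2893}{604270} \approx -0.0047876$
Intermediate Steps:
$t{\left(Y \right)} = -27$ ($t{\left(Y \right)} = -2 - 25 = -27$)
$X = -1204520$ ($X = 4 - \left(-27 - 1734\right) \left(487 - 1171\right) = 4 - \left(-1761\right) \left(-684\right) = 4 - 1204524 = -1204520$)
$\frac{1113 + 4673}{X + 6 \left(-670\right)} = \frac{1113 + 4673}{-1204520 + 6 \left(-670\right)} = \frac{5786}{-1204520 - 4020} = \frac{5786}{-1208540} = 5786 \left(- \frac{1}{1208540}\right) = - \frac{2893}{604270}$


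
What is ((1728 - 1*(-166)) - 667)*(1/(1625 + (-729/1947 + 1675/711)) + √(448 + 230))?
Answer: 566185653/750752677 + 1227*√678 ≈ 31950.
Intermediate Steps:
((1728 - 1*(-166)) - 667)*(1/(1625 + (-729/1947 + 1675/711)) + √(448 + 230)) = ((1728 + 166) - 667)*(1/(1625 + (-729*1/1947 + 1675*(1/711))) + √678) = (1894 - 667)*(1/(1625 + (-243/649 + 1675/711)) + √678) = 1227*(1/(1625 + 914302/461439) + √678) = 1227*(1/(750752677/461439) + √678) = 1227*(461439/750752677 + √678) = 566185653/750752677 + 1227*√678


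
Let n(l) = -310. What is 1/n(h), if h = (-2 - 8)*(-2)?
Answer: -1/310 ≈ -0.0032258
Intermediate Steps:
h = 20 (h = -10*(-2) = 20)
1/n(h) = 1/(-310) = -1/310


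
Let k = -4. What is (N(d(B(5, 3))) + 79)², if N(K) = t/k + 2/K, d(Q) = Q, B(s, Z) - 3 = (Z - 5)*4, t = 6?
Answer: 594441/100 ≈ 5944.4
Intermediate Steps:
B(s, Z) = -17 + 4*Z (B(s, Z) = 3 + (Z - 5)*4 = 3 + (-5 + Z)*4 = 3 + (-20 + 4*Z) = -17 + 4*Z)
N(K) = -3/2 + 2/K (N(K) = 6/(-4) + 2/K = 6*(-¼) + 2/K = -3/2 + 2/K)
(N(d(B(5, 3))) + 79)² = ((-3/2 + 2/(-17 + 4*3)) + 79)² = ((-3/2 + 2/(-17 + 12)) + 79)² = ((-3/2 + 2/(-5)) + 79)² = ((-3/2 + 2*(-⅕)) + 79)² = ((-3/2 - ⅖) + 79)² = (-19/10 + 79)² = (771/10)² = 594441/100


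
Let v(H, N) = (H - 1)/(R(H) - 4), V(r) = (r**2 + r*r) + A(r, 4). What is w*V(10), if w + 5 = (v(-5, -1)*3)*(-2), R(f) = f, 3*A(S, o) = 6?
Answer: -1818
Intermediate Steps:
A(S, o) = 2 (A(S, o) = (1/3)*6 = 2)
V(r) = 2 + 2*r**2 (V(r) = (r**2 + r*r) + 2 = (r**2 + r**2) + 2 = 2*r**2 + 2 = 2 + 2*r**2)
v(H, N) = (-1 + H)/(-4 + H) (v(H, N) = (H - 1)/(H - 4) = (-1 + H)/(-4 + H))
w = -9 (w = -5 + (((-1 - 5)/(-4 - 5))*3)*(-2) = -5 + ((-6/(-9))*3)*(-2) = -5 + (-1/9*(-6)*3)*(-2) = -5 + ((2/3)*3)*(-2) = -5 + 2*(-2) = -5 - 4 = -9)
w*V(10) = -9*(2 + 2*10**2) = -9*(2 + 2*100) = -9*(2 + 200) = -9*202 = -1818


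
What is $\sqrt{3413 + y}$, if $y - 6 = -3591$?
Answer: $2 i \sqrt{43} \approx 13.115 i$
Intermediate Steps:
$y = -3585$ ($y = 6 - 3591 = -3585$)
$\sqrt{3413 + y} = \sqrt{3413 - 3585} = \sqrt{-172} = 2 i \sqrt{43}$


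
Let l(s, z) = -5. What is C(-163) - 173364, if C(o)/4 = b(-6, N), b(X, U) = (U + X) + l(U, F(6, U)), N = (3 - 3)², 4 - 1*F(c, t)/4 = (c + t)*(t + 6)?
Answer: -173408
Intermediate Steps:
F(c, t) = 16 - 4*(6 + t)*(c + t) (F(c, t) = 16 - 4*(c + t)*(t + 6) = 16 - 4*(c + t)*(6 + t) = 16 - 4*(6 + t)*(c + t))
N = 0 (N = 0² = 0)
b(X, U) = -5 + U + X (b(X, U) = (U + X) - 5 = -5 + U + X)
C(o) = -44 (C(o) = 4*(-5 + 0 - 6) = 4*(-11) = -44)
C(-163) - 173364 = -44 - 173364 = -173408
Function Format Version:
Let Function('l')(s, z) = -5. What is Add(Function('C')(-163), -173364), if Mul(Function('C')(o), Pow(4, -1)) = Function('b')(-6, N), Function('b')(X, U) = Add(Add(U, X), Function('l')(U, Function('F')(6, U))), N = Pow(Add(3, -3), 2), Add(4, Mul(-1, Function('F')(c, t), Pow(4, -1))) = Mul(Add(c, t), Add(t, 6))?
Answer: -173408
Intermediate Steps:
Function('F')(c, t) = Add(16, Mul(-4, Add(6, t), Add(c, t))) (Function('F')(c, t) = Add(16, Mul(-4, Mul(Add(c, t), Add(t, 6)))) = Add(16, Mul(-4, Mul(Add(c, t), Add(6, t)))) = Add(16, Mul(-4, Mul(Add(6, t), Add(c, t)))) = Add(16, Mul(-4, Add(6, t), Add(c, t))))
N = 0 (N = Pow(0, 2) = 0)
Function('b')(X, U) = Add(-5, U, X) (Function('b')(X, U) = Add(Add(U, X), -5) = Add(-5, U, X))
Function('C')(o) = -44 (Function('C')(o) = Mul(4, Add(-5, 0, -6)) = Mul(4, -11) = -44)
Add(Function('C')(-163), -173364) = Add(-44, -173364) = -173408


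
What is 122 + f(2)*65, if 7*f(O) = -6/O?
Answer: 659/7 ≈ 94.143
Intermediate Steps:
f(O) = -6/(7*O) (f(O) = (-6/O)/7 = -6/(7*O))
122 + f(2)*65 = 122 - 6/7/2*65 = 122 - 6/7*½*65 = 122 - 3/7*65 = 122 - 195/7 = 659/7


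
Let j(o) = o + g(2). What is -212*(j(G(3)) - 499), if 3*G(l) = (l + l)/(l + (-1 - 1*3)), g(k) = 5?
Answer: 105152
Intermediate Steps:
G(l) = 2*l/(3*(-4 + l)) (G(l) = ((l + l)/(l + (-1 - 1*3)))/3 = ((2*l)/(l + (-1 - 3)))/3 = ((2*l)/(l - 4))/3 = ((2*l)/(-4 + l))/3 = (2*l/(-4 + l))/3 = 2*l/(3*(-4 + l)))
j(o) = 5 + o (j(o) = o + 5 = 5 + o)
-212*(j(G(3)) - 499) = -212*((5 + (2/3)*3/(-4 + 3)) - 499) = -212*((5 + (2/3)*3/(-1)) - 499) = -212*((5 + (2/3)*3*(-1)) - 499) = -212*((5 - 2) - 499) = -212*(3 - 499) = -212*(-496) = 105152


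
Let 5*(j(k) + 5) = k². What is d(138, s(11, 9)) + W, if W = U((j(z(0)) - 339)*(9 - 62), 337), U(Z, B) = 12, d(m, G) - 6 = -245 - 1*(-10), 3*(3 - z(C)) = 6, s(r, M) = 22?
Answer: -217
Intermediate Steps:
z(C) = 1 (z(C) = 3 - ⅓*6 = 3 - 2 = 1)
j(k) = -5 + k²/5
d(m, G) = -229 (d(m, G) = 6 + (-245 - 1*(-10)) = 6 + (-245 + 10) = 6 - 235 = -229)
W = 12
d(138, s(11, 9)) + W = -229 + 12 = -217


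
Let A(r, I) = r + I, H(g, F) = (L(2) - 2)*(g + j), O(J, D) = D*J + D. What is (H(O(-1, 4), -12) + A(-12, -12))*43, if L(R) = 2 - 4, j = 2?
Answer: -1376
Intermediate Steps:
L(R) = -2
O(J, D) = D + D*J
H(g, F) = -8 - 4*g (H(g, F) = (-2 - 2)*(g + 2) = -4*(2 + g) = -8 - 4*g)
A(r, I) = I + r
(H(O(-1, 4), -12) + A(-12, -12))*43 = ((-8 - 16*(1 - 1)) + (-12 - 12))*43 = ((-8 - 16*0) - 24)*43 = ((-8 - 4*0) - 24)*43 = ((-8 + 0) - 24)*43 = (-8 - 24)*43 = -32*43 = -1376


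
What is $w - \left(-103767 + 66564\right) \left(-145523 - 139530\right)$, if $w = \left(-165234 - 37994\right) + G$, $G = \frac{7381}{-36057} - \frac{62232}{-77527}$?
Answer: $- \frac{29645205792314414056}{2795391039} \approx -1.0605 \cdot 10^{10}$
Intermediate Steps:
$G = \frac{1671672437}{2795391039}$ ($G = 7381 \left(- \frac{1}{36057}\right) - - \frac{62232}{77527} = - \frac{7381}{36057} + \frac{62232}{77527} = \frac{1671672437}{2795391039} \approx 0.59801$)
$w = - \frac{568100058401455}{2795391039}$ ($w = \left(-165234 - 37994\right) + \frac{1671672437}{2795391039} = -203228 + \frac{1671672437}{2795391039} = - \frac{568100058401455}{2795391039} \approx -2.0323 \cdot 10^{5}$)
$w - \left(-103767 + 66564\right) \left(-145523 - 139530\right) = - \frac{568100058401455}{2795391039} - \left(-103767 + 66564\right) \left(-145523 - 139530\right) = - \frac{568100058401455}{2795391039} - \left(-37203\right) \left(-285053\right) = - \frac{568100058401455}{2795391039} - 10604826759 = - \frac{29645205792314414056}{2795391039}$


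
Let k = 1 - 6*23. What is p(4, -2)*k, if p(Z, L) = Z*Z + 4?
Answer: -2740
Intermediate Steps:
k = -137 (k = 1 - 138 = -137)
p(Z, L) = 4 + Z² (p(Z, L) = Z² + 4 = 4 + Z²)
p(4, -2)*k = (4 + 4²)*(-137) = (4 + 16)*(-137) = 20*(-137) = -2740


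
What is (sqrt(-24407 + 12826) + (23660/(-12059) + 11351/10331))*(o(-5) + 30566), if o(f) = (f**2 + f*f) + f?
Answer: -3292205427861/124581529 + 30611*I*sqrt(11581) ≈ -26426.0 + 3.2942e+6*I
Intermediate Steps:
o(f) = f + 2*f**2 (o(f) = (f**2 + f**2) + f = 2*f**2 + f = f + 2*f**2)
(sqrt(-24407 + 12826) + (23660/(-12059) + 11351/10331))*(o(-5) + 30566) = (sqrt(-24407 + 12826) + (23660/(-12059) + 11351/10331))*(-5*(1 + 2*(-5)) + 30566) = (sqrt(-11581) + (23660*(-1/12059) + 11351*(1/10331)))*(-5*(1 - 10) + 30566) = (I*sqrt(11581) + (-23660/12059 + 11351/10331))*(-5*(-9) + 30566) = (I*sqrt(11581) - 107549751/124581529)*(45 + 30566) = (-107549751/124581529 + I*sqrt(11581))*30611 = -3292205427861/124581529 + 30611*I*sqrt(11581)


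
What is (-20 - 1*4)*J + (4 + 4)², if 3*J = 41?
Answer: -264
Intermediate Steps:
J = 41/3 (J = (⅓)*41 = 41/3 ≈ 13.667)
(-20 - 1*4)*J + (4 + 4)² = (-20 - 1*4)*(41/3) + (4 + 4)² = (-20 - 4)*(41/3) + 8² = -24*41/3 + 64 = -328 + 64 = -264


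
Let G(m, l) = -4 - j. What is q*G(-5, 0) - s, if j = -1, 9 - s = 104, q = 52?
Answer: -61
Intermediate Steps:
s = -95 (s = 9 - 1*104 = 9 - 104 = -95)
G(m, l) = -3 (G(m, l) = -4 - 1*(-1) = -4 + 1 = -3)
q*G(-5, 0) - s = 52*(-3) - 1*(-95) = -156 + 95 = -61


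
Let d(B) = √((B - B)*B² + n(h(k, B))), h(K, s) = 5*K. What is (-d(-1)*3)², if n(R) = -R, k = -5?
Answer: 225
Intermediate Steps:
d(B) = 5 (d(B) = √((B - B)*B² - 5*(-5)) = √(0*B² - 1*(-25)) = √(0 + 25) = √25 = 5)
(-d(-1)*3)² = (-1*5*3)² = (-5*3)² = (-15)² = 225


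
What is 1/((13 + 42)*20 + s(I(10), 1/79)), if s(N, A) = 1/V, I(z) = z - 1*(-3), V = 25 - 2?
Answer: 23/25301 ≈ 0.00090905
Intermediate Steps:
V = 23
I(z) = 3 + z (I(z) = z + 3 = 3 + z)
s(N, A) = 1/23
1/((13 + 42)*20 + s(I(10), 1/79)) = 1/((13 + 42)*20 + 1/23) = 1/(55*20 + 1/23) = 1/(1100 + 1/23) = 1/(25301/23) = 23/25301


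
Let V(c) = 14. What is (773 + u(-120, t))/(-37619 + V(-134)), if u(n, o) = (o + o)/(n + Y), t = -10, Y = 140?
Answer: -772/37605 ≈ -0.020529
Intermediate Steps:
u(n, o) = 2*o/(140 + n) (u(n, o) = (o + o)/(n + 140) = (2*o)/(140 + n) = 2*o/(140 + n))
(773 + u(-120, t))/(-37619 + V(-134)) = (773 + 2*(-10)/(140 - 120))/(-37619 + 14) = (773 + 2*(-10)/20)/(-37605) = (773 + 2*(-10)*(1/20))*(-1/37605) = (773 - 1)*(-1/37605) = 772*(-1/37605) = -772/37605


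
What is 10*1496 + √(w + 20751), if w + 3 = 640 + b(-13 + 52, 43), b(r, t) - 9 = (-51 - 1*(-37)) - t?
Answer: 14960 + 2*√5335 ≈ 15106.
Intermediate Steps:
b(r, t) = -5 - t (b(r, t) = 9 + ((-51 - 1*(-37)) - t) = 9 + ((-51 + 37) - t) = 9 + (-14 - t) = -5 - t)
w = 589 (w = -3 + (640 + (-5 - 1*43)) = -3 + (640 + (-5 - 43)) = -3 + (640 - 48) = -3 + 592 = 589)
10*1496 + √(w + 20751) = 10*1496 + √(589 + 20751) = 14960 + √21340 = 14960 + 2*√5335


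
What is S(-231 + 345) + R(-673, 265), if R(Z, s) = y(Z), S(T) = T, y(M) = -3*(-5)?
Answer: 129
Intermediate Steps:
y(M) = 15
R(Z, s) = 15
S(-231 + 345) + R(-673, 265) = (-231 + 345) + 15 = 114 + 15 = 129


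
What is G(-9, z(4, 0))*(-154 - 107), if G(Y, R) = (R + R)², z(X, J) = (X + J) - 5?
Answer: -1044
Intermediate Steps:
z(X, J) = -5 + J + X (z(X, J) = (J + X) - 5 = -5 + J + X)
G(Y, R) = 4*R² (G(Y, R) = (2*R)² = 4*R²)
G(-9, z(4, 0))*(-154 - 107) = (4*(-5 + 0 + 4)²)*(-154 - 107) = (4*(-1)²)*(-261) = (4*1)*(-261) = 4*(-261) = -1044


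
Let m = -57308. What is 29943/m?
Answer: -29943/57308 ≈ -0.52249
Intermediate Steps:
29943/m = 29943/(-57308) = 29943*(-1/57308) = -29943/57308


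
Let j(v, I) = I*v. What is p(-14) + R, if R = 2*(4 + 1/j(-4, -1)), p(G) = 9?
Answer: 35/2 ≈ 17.500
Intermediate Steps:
R = 17/2 (R = 2*(4 + 1/(-1*(-4))) = 2*(4 + 1/4) = 2*(4 + ¼) = 2*(17/4) = 17/2 ≈ 8.5000)
p(-14) + R = 9 + 17/2 = 35/2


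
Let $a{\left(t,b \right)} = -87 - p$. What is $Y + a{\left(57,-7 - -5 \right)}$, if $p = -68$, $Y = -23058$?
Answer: $-23077$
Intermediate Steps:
$a{\left(t,b \right)} = -19$ ($a{\left(t,b \right)} = -87 - -68 = -87 + 68 = -19$)
$Y + a{\left(57,-7 - -5 \right)} = -23058 - 19 = -23077$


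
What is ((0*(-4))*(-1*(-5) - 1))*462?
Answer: 0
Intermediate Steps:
((0*(-4))*(-1*(-5) - 1))*462 = (0*(5 - 1))*462 = (0*4)*462 = 0*462 = 0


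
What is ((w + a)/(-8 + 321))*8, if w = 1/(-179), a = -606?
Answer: -867800/56027 ≈ -15.489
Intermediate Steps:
w = -1/179 ≈ -0.0055866
((w + a)/(-8 + 321))*8 = ((-1/179 - 606)/(-8 + 321))*8 = -108475/179/313*8 = -108475/179*1/313*8 = -108475/56027*8 = -867800/56027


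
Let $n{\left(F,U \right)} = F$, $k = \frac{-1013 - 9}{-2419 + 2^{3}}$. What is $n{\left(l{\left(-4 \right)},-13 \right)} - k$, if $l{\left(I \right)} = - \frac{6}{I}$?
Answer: $\frac{5189}{4822} \approx 1.0761$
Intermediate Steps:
$k = \frac{1022}{2411}$ ($k = - \frac{1022}{-2419 + 8} = - \frac{1022}{-2411} = \left(-1022\right) \left(- \frac{1}{2411}\right) = \frac{1022}{2411} \approx 0.42389$)
$n{\left(l{\left(-4 \right)},-13 \right)} - k = - \frac{6}{-4} - \frac{1022}{2411} = \left(-6\right) \left(- \frac{1}{4}\right) - \frac{1022}{2411} = \frac{3}{2} - \frac{1022}{2411} = \frac{5189}{4822}$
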